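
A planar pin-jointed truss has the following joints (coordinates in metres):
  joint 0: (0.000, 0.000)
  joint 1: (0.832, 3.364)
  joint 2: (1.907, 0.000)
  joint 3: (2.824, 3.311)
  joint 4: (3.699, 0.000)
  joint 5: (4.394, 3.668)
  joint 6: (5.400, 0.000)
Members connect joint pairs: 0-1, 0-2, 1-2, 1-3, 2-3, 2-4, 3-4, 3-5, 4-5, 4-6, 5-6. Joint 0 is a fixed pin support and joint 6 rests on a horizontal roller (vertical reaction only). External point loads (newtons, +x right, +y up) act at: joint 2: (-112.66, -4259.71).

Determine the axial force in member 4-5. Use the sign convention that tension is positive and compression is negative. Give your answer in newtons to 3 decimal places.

1699.794

N=7 nodes, M=11 members, R=3 reactions → 2N=14, M+R=14
member 0 (0-1): L=3.4654, (cx,cy)=(0.2401,0.9708)
member 1 (0-2): L=1.9070, (cx,cy)=(1.0000,0.0000)
member 2 (1-2): L=3.5316, (cx,cy)=(0.3044,-0.9525)
member 3 (1-3): L=1.9927, (cx,cy)=(0.9996,-0.0266)
member 4 (2-3): L=3.4356, (cx,cy)=(0.2669,0.9637)
member 5 (2-4): L=1.7920, (cx,cy)=(1.0000,0.0000)
member 6 (3-4): L=3.4247, (cx,cy)=(0.2555,-0.9668)
member 7 (3-5): L=1.6101, (cx,cy)=(0.9751,0.2217)
member 8 (4-5): L=3.7333, (cx,cy)=(0.1862,0.9825)
member 9 (4-6): L=1.7010, (cx,cy)=(1.0000,0.0000)
member 10 (5-6): L=3.8035, (cx,cy)=(0.2645,-0.9644)
solve A·x = −loads:
  F[0-1] = -2838.4237 N (compression)
  F[0-2] = +568.8186 N (tension)
  F[1-2] = +2936.6746 N (tension)
  F[1-3] = -1575.9468 N (compression)
  F[2-3] = +1517.4431 N (tension)
  F[2-4] = +1170.3712 N (tension)
  F[3-4] = -1727.4133 N (compression)
  F[3-5] = -747.6280 N (compression)
  F[4-5] = +1699.7938 N (tension)
  F[4-6] = +412.5776 N (tension)
  F[5-6] = -1559.8605 N (compression)
  Rx@0 = +112.6600 N
  Ry@0 = +2755.4013 N
  Ry@6 = +1504.3087 N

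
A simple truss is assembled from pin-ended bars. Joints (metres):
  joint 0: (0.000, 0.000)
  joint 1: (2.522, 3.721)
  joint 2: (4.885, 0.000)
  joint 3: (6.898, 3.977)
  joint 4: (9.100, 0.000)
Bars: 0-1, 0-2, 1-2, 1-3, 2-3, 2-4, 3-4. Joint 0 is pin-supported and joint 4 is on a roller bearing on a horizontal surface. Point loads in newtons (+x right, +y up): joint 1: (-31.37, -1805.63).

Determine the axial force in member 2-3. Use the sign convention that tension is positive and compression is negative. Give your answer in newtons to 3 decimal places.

581.410

N=5 nodes, M=7 members, R=3 reactions → 2N=10, M+R=10
member 0 (0-1): L=4.4951, (cx,cy)=(0.5610,0.8278)
member 1 (0-2): L=4.8850, (cx,cy)=(1.0000,0.0000)
member 2 (1-2): L=4.4079, (cx,cy)=(0.5361,-0.8442)
member 3 (1-3): L=4.3835, (cx,cy)=(0.9983,0.0584)
member 4 (2-3): L=4.4574, (cx,cy)=(0.4516,0.8922)
member 5 (2-4): L=4.2150, (cx,cy)=(1.0000,0.0000)
member 6 (3-4): L=4.5459, (cx,cy)=(0.4844,-0.8749)
solve A·x = −loads:
  F[0-1] = -1592.2546 N (compression)
  F[0-2] = +861.9641 N (tension)
  F[1-2] = -614.5053 N (compression)
  F[1-3] = -533.4490 N (compression)
  F[2-3] = +581.4099 N (tension)
  F[2-4] = +269.9708 N (tension)
  F[3-4] = -557.3405 N (compression)
  Rx@0 = +31.3700 N
  Ry@0 = +1318.0398 N
  Ry@4 = +487.5902 N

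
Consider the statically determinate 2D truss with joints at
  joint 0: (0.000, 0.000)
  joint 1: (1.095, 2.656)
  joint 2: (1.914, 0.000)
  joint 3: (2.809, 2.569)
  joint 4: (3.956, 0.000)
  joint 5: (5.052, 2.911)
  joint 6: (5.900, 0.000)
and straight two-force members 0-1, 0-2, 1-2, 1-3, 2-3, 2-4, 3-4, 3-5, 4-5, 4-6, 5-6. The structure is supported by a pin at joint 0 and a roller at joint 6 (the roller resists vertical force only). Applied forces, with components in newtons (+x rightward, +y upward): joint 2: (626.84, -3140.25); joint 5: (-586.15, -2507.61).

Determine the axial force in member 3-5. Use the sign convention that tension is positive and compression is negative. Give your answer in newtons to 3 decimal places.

N=7 nodes, M=11 members, R=3 reactions → 2N=14, M+R=14
member 0 (0-1): L=2.8729, (cx,cy)=(0.3812,0.9245)
member 1 (0-2): L=1.9140, (cx,cy)=(1.0000,0.0000)
member 2 (1-2): L=2.7794, (cx,cy)=(0.2947,-0.9556)
member 3 (1-3): L=1.7162, (cx,cy)=(0.9987,-0.0507)
member 4 (2-3): L=2.7204, (cx,cy)=(0.3290,0.9443)
member 5 (2-4): L=2.0420, (cx,cy)=(1.0000,0.0000)
member 6 (3-4): L=2.8134, (cx,cy)=(0.4077,-0.9131)
member 7 (3-5): L=2.2689, (cx,cy)=(0.9886,0.1507)
member 8 (4-5): L=3.1105, (cx,cy)=(0.3524,0.9359)
member 9 (4-6): L=1.9440, (cx,cy)=(1.0000,0.0000)
member 10 (5-6): L=3.0320, (cx,cy)=(0.2797,-0.9601)
solve A·x = −loads:
  F[0-1] = -2997.4162 N (compression)
  F[0-2] = +1183.1625 N (tension)
  F[1-2] = +3007.6638 N (tension)
  F[1-3] = -2031.3444 N (compression)
  F[2-3] = +281.8145 N (tension)
  F[2-4] = +1349.8681 N (tension)
  F[3-4] = -681.1306 N (compression)
  F[3-5] = -1677.4955 N (compression)
  F[4-5] = +664.5769 N (tension)
  F[4-6] = +838.0116 N (tension)
  F[5-6] = -2996.2871 N (compression)
  Rx@0 = -40.6900 N
  Ry@0 = +2771.1479 N
  Ry@6 = +2876.7121 N

-1677.495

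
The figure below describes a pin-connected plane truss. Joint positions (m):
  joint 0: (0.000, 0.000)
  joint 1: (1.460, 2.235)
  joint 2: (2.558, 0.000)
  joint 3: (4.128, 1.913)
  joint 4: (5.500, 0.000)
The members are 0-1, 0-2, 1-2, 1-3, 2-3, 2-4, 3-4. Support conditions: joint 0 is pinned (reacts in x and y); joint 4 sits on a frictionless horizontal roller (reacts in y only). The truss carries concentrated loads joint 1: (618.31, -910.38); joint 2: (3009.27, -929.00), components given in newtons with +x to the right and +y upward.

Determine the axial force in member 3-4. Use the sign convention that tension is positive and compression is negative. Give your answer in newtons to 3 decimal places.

-1138.295

N=5 nodes, M=7 members, R=3 reactions → 2N=10, M+R=10
member 0 (0-1): L=2.6696, (cx,cy)=(0.5469,0.8372)
member 1 (0-2): L=2.5580, (cx,cy)=(1.0000,0.0000)
member 2 (1-2): L=2.4901, (cx,cy)=(0.4409,-0.8975)
member 3 (1-3): L=2.6874, (cx,cy)=(0.9928,-0.1198)
member 4 (2-3): L=2.4748, (cx,cy)=(0.6344,0.7730)
member 5 (2-4): L=2.9420, (cx,cy)=(1.0000,0.0000)
member 6 (3-4): L=2.3541, (cx,cy)=(0.5828,-0.8126)
solve A·x = −loads:
  F[0-1] = -1092.1964 N (compression)
  F[0-2] = +4224.8979 N (tension)
  F[1-2] = +178.5116 N (tension)
  F[1-3] = -1303.7330 N (compression)
  F[2-3] = +994.5368 N (tension)
  F[2-4] = +663.4030 N (tension)
  F[3-4] = -1138.2948 N (compression)
  Rx@0 = -3627.5800 N
  Ry@0 = +914.3873 N
  Ry@4 = +924.9927 N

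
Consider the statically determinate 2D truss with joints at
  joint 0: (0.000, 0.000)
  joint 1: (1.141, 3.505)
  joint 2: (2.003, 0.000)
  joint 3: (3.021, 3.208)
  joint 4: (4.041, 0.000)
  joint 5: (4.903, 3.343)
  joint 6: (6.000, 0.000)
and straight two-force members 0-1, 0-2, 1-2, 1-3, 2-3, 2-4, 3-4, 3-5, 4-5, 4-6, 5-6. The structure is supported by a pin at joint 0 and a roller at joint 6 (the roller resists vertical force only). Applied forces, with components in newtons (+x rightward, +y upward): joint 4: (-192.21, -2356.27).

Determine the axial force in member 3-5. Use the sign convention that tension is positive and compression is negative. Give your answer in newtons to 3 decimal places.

N=7 nodes, M=11 members, R=3 reactions → 2N=14, M+R=14
member 0 (0-1): L=3.6860, (cx,cy)=(0.3095,0.9509)
member 1 (0-2): L=2.0030, (cx,cy)=(1.0000,0.0000)
member 2 (1-2): L=3.6094, (cx,cy)=(0.2388,-0.9711)
member 3 (1-3): L=1.9033, (cx,cy)=(0.9878,-0.1560)
member 4 (2-3): L=3.3656, (cx,cy)=(0.3025,0.9532)
member 5 (2-4): L=2.0380, (cx,cy)=(1.0000,0.0000)
member 6 (3-4): L=3.3663, (cx,cy)=(0.3030,-0.9530)
member 7 (3-5): L=1.8868, (cx,cy)=(0.9974,0.0715)
member 8 (4-5): L=3.4523, (cx,cy)=(0.2497,0.9683)
member 9 (4-6): L=1.9590, (cx,cy)=(1.0000,0.0000)
member 10 (5-6): L=3.5184, (cx,cy)=(0.3118,-0.9502)
solve A·x = −loads:
  F[0-1] = -809.0596 N (compression)
  F[0-2] = +58.2312 N (tension)
  F[1-2] = +866.6615 N (tension)
  F[1-3] = -463.0885 N (compression)
  F[2-3] = -882.9414 N (compression)
  F[2-4] = +532.2670 N (tension)
  F[3-4] = +735.9562 N (tension)
  F[3-5] = -949.9117 N (compression)
  F[4-5] = +1709.0429 N (tension)
  F[4-6] = +520.7543 N (tension)
  F[5-6] = -1670.2061 N (compression)
  Rx@0 = +192.2100 N
  Ry@0 = +769.3222 N
  Ry@6 = +1586.9478 N

-949.912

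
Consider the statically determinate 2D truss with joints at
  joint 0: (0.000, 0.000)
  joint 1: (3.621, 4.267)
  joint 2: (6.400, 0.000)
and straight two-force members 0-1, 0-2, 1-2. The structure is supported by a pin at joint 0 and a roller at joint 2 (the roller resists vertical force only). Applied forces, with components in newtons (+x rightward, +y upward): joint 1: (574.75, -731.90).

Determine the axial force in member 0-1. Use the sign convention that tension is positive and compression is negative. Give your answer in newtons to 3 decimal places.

85.764

N=3 nodes, M=3 members, R=3 reactions → 2N=6, M+R=6
member 0 (0-1): L=5.5963, (cx,cy)=(0.6470,0.7625)
member 1 (0-2): L=6.4000, (cx,cy)=(1.0000,0.0000)
member 2 (1-2): L=5.0922, (cx,cy)=(0.5457,-0.8380)
solve A·x = −loads:
  F[0-1] = +85.7639 N (tension)
  F[0-2] = +519.2581 N (tension)
  F[1-2] = -951.4743 N (compression)
  Rx@0 = -574.7500 N
  Ry@0 = -65.3919 N
  Ry@2 = +797.2919 N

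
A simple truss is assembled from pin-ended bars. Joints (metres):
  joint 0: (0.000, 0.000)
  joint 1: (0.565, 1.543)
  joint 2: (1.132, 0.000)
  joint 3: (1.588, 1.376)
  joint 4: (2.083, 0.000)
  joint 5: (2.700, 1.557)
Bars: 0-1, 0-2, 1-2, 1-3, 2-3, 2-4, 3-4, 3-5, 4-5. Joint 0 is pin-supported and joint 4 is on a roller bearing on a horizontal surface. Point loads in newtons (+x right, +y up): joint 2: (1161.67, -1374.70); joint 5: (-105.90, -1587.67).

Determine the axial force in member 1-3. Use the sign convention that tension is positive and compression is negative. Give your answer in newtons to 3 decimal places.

-187.022

N=6 nodes, M=9 members, R=3 reactions → 2N=12, M+R=12
member 0 (0-1): L=1.6432, (cx,cy)=(0.3438,0.9390)
member 1 (0-2): L=1.1320, (cx,cy)=(1.0000,0.0000)
member 2 (1-2): L=1.6439, (cx,cy)=(0.3449,-0.9386)
member 3 (1-3): L=1.0365, (cx,cy)=(0.9869,-0.1611)
member 4 (2-3): L=1.4496, (cx,cy)=(0.3146,0.9492)
member 5 (2-4): L=0.9510, (cx,cy)=(1.0000,0.0000)
member 6 (3-4): L=1.4623, (cx,cy)=(0.3385,-0.9410)
member 7 (3-5): L=1.1266, (cx,cy)=(0.9870,0.1607)
member 8 (4-5): L=1.6748, (cx,cy)=(0.3684,0.9297)
solve A·x = −loads:
  F[0-1] = -251.8585 N (compression)
  F[0-2] = +1142.3699 N (tension)
  F[1-2] = +284.0657 N (tension)
  F[1-3] = -187.0219 N (compression)
  F[2-3] = +1167.3273 N (tension)
  F[2-4] = -288.5294 N (compression)
  F[3-4] = -1112.8520 N (compression)
  F[3-5] = +566.6925 N (tension)
  F[4-5] = -1805.7153 N (compression)
  Rx@0 = -1055.7700 N
  Ry@0 = +236.5020 N
  Ry@4 = +2725.8680 N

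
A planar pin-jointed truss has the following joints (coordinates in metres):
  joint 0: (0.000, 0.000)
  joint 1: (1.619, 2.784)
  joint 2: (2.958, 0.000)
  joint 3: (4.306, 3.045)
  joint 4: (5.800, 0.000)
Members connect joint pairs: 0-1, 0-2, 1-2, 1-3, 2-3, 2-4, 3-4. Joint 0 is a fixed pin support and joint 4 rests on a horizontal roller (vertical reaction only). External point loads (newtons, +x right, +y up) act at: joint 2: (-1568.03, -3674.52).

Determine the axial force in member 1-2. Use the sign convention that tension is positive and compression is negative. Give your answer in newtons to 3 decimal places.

1800.948

N=5 nodes, M=7 members, R=3 reactions → 2N=10, M+R=10
member 0 (0-1): L=3.2205, (cx,cy)=(0.5027,0.8645)
member 1 (0-2): L=2.9580, (cx,cy)=(1.0000,0.0000)
member 2 (1-2): L=3.0893, (cx,cy)=(0.4334,-0.9012)
member 3 (1-3): L=2.6996, (cx,cy)=(0.9953,0.0967)
member 4 (2-3): L=3.3300, (cx,cy)=(0.4048,0.9144)
member 5 (2-4): L=2.8420, (cx,cy)=(1.0000,0.0000)
member 6 (3-4): L=3.3918, (cx,cy)=(0.4405,-0.8978)
solve A·x = −loads:
  F[0-1] = -2082.8351 N (compression)
  F[0-2] = -520.9634 N (compression)
  F[1-2] = +1800.9478 N (tension)
  F[1-3] = -1836.2641 N (compression)
  F[2-3] = +2243.5726 N (tension)
  F[2-4] = +919.4626 N (tension)
  F[3-4] = -2087.4164 N (compression)
  Rx@0 = +1568.0300 N
  Ry@0 = +1800.5148 N
  Ry@4 = +1874.0052 N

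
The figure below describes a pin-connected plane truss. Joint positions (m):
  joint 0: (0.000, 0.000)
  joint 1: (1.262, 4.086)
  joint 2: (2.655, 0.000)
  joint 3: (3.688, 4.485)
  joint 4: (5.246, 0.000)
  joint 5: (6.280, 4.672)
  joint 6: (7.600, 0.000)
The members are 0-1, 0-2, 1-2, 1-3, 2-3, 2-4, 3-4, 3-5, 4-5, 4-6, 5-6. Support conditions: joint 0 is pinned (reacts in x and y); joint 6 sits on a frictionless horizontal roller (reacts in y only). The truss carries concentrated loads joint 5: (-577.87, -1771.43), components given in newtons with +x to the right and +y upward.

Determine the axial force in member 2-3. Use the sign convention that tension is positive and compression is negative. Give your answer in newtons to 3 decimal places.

N=7 nodes, M=11 members, R=3 reactions → 2N=14, M+R=14
member 0 (0-1): L=4.2765, (cx,cy)=(0.2951,0.9555)
member 1 (0-2): L=2.6550, (cx,cy)=(1.0000,0.0000)
member 2 (1-2): L=4.3169, (cx,cy)=(0.3227,-0.9465)
member 3 (1-3): L=2.4586, (cx,cy)=(0.9867,0.1623)
member 4 (2-3): L=4.6024, (cx,cy)=(0.2244,0.9745)
member 5 (2-4): L=2.5910, (cx,cy)=(1.0000,0.0000)
member 6 (3-4): L=4.7479, (cx,cy)=(0.3281,-0.9446)
member 7 (3-5): L=2.5987, (cx,cy)=(0.9974,0.0720)
member 8 (4-5): L=4.7851, (cx,cy)=(0.2161,0.9764)
member 9 (4-6): L=2.3540, (cx,cy)=(1.0000,0.0000)
member 10 (5-6): L=4.8549, (cx,cy)=(0.2719,-0.9623)
solve A·x = −loads:
  F[0-1] = -693.8061 N (compression)
  F[0-2] = -373.1247 N (compression)
  F[1-2] = +629.4989 N (tension)
  F[1-3] = -413.3537 N (compression)
  F[2-3] = -611.4248 N (compression)
  F[2-4] = -32.7635 N (compression)
  F[3-4] = +643.9943 N (tension)
  F[3-5] = -758.3959 N (compression)
  F[4-5] = -623.0553 N (compression)
  F[4-6] = +313.1956 N (tension)
  F[5-6] = -1151.9175 N (compression)
  Rx@0 = +577.8700 N
  Ry@0 = +662.9074 N
  Ry@6 = +1108.5226 N

-611.425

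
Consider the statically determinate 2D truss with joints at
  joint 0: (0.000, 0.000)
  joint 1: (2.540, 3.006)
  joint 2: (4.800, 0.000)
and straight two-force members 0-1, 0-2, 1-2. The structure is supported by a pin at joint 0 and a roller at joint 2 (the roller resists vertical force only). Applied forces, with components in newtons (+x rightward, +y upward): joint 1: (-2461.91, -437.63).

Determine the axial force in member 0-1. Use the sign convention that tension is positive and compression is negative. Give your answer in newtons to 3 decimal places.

N=3 nodes, M=3 members, R=3 reactions → 2N=6, M+R=6
member 0 (0-1): L=3.9354, (cx,cy)=(0.6454,0.7638)
member 1 (0-2): L=4.8000, (cx,cy)=(1.0000,0.0000)
member 2 (1-2): L=3.7608, (cx,cy)=(0.6009,-0.7993)
solve A·x = −loads:
  F[0-1] = -2288.2358 N (compression)
  F[0-2] = -985.0412 N (compression)
  F[1-2] = +1639.1794 N (tension)
  Rx@0 = +2461.9100 N
  Ry@0 = +1747.8219 N
  Ry@2 = -1310.1919 N

-2288.236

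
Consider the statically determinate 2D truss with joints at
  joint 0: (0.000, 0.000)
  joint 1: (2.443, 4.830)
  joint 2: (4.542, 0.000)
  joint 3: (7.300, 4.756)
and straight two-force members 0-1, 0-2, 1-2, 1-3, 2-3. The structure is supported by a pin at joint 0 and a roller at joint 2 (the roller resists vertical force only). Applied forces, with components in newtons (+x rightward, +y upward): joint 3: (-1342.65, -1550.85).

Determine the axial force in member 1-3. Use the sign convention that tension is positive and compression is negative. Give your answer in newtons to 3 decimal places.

N=4 nodes, M=5 members, R=3 reactions → 2N=8, M+R=8
member 0 (0-1): L=5.4127, (cx,cy)=(0.4513,0.8923)
member 1 (0-2): L=4.5420, (cx,cy)=(1.0000,0.0000)
member 2 (1-2): L=5.2664, (cx,cy)=(0.3986,-0.9171)
member 3 (1-3): L=4.8576, (cx,cy)=(0.9999,-0.0152)
member 4 (2-3): L=5.4978, (cx,cy)=(0.5017,0.8651)
solve A·x = −loads:
  F[0-1] = -520.2011 N (compression)
  F[0-2] = -1107.8587 N (compression)
  F[1-2] = +513.4395 N (tension)
  F[1-3] = -439.4821 N (compression)
  F[2-3] = -1800.4863 N (compression)
  Rx@0 = +1342.6500 N
  Ry@0 = +464.2006 N
  Ry@2 = +1086.6494 N

-439.482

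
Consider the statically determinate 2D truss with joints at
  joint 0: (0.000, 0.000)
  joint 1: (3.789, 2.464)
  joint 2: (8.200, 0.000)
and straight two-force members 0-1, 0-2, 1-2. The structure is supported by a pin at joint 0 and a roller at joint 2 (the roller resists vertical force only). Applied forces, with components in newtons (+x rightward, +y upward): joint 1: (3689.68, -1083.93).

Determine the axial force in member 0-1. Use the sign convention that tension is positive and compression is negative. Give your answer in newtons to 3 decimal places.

964.161

N=3 nodes, M=3 members, R=3 reactions → 2N=6, M+R=6
member 0 (0-1): L=4.5197, (cx,cy)=(0.8383,0.5452)
member 1 (0-2): L=8.2000, (cx,cy)=(1.0000,0.0000)
member 2 (1-2): L=5.0525, (cx,cy)=(0.8730,-0.4877)
solve A·x = −loads:
  F[0-1] = +964.1607 N (tension)
  F[0-2] = +2881.3977 N (tension)
  F[1-2] = -3300.4746 N (compression)
  Rx@0 = -3689.6800 N
  Ry@0 = -525.6288 N
  Ry@2 = +1609.5588 N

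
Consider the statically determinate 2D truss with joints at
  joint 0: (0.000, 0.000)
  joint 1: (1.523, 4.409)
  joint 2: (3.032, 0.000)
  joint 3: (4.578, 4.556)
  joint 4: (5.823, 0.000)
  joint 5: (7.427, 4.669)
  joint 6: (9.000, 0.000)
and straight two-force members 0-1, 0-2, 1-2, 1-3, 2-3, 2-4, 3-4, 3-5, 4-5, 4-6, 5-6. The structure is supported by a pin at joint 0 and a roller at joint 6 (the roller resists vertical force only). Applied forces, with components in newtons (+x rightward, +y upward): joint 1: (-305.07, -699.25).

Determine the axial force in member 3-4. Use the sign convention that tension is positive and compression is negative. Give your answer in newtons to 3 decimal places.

N=7 nodes, M=11 members, R=3 reactions → 2N=14, M+R=14
member 0 (0-1): L=4.6646, (cx,cy)=(0.3265,0.9452)
member 1 (0-2): L=3.0320, (cx,cy)=(1.0000,0.0000)
member 2 (1-2): L=4.6601, (cx,cy)=(0.3238,-0.9461)
member 3 (1-3): L=3.0585, (cx,cy)=(0.9988,0.0481)
member 4 (2-3): L=4.8112, (cx,cy)=(0.3213,0.9470)
member 5 (2-4): L=2.7910, (cx,cy)=(1.0000,0.0000)
member 6 (3-4): L=4.7230, (cx,cy)=(0.2636,-0.9646)
member 7 (3-5): L=2.8512, (cx,cy)=(0.9992,0.0396)
member 8 (4-5): L=4.9368, (cx,cy)=(0.3249,0.9457)
member 9 (4-6): L=3.1770, (cx,cy)=(1.0000,0.0000)
member 10 (5-6): L=4.9269, (cx,cy)=(0.3193,-0.9477)
solve A·x = −loads:
  F[0-1] = -772.7187 N (compression)
  F[0-2] = -52.7778 N (compression)
  F[1-2] = +35.0018 N (tension)
  F[1-3] = +41.4917 N (tension)
  F[2-3] = -34.9706 N (compression)
  F[2-4] = -30.2064 N (compression)
  F[3-4] = +33.1456 N (tension)
  F[3-5] = +21.4861 N (tension)
  F[4-5] = -33.8075 N (compression)
  F[4-6] = -10.4850 N (compression)
  F[5-6] = +32.8405 N (tension)
  Rx@0 = +305.0700 N
  Ry@0 = +730.3718 N
  Ry@6 = -31.1218 N

33.146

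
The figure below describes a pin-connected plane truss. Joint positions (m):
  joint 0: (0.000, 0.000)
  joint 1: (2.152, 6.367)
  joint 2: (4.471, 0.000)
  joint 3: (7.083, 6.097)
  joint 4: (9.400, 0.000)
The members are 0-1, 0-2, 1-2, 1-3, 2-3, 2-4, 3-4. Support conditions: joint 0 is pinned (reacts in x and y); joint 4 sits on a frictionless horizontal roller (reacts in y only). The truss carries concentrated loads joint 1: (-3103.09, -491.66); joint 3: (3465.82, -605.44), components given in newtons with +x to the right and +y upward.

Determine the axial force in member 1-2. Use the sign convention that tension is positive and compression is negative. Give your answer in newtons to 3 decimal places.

N=5 nodes, M=7 members, R=3 reactions → 2N=10, M+R=10
member 0 (0-1): L=6.7208, (cx,cy)=(0.3202,0.9474)
member 1 (0-2): L=4.4710, (cx,cy)=(1.0000,0.0000)
member 2 (1-2): L=6.7762, (cx,cy)=(0.3422,-0.9396)
member 3 (1-3): L=4.9384, (cx,cy)=(0.9985,-0.0547)
member 4 (2-3): L=6.6329, (cx,cy)=(0.3938,0.9192)
member 5 (2-4): L=4.9290, (cx,cy)=(1.0000,0.0000)
member 6 (3-4): L=6.5224, (cx,cy)=(0.3552,-0.9348)
solve A·x = −loads:
  F[0-1] = -403.4348 N (compression)
  F[0-2] = +491.9089 N (tension)
  F[1-2] = -295.7007 N (compression)
  F[1-3] = +3079.7148 N (tension)
  F[2-3] = +302.2687 N (tension)
  F[2-4] = +271.6806 N (tension)
  F[3-4] = -764.7880 N (compression)
  Rx@0 = -362.7300 N
  Ry@0 = +382.1942 N
  Ry@4 = +714.9058 N

-295.701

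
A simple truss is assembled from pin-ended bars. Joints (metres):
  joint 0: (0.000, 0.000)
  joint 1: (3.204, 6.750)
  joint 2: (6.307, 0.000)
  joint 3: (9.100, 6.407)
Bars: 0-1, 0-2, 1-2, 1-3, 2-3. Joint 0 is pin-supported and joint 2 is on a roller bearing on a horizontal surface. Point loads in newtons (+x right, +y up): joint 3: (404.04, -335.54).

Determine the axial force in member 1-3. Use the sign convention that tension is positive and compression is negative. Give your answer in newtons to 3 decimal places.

N=4 nodes, M=5 members, R=3 reactions → 2N=8, M+R=8
member 0 (0-1): L=7.4718, (cx,cy)=(0.4288,0.9034)
member 1 (0-2): L=6.3070, (cx,cy)=(1.0000,0.0000)
member 2 (1-2): L=7.4291, (cx,cy)=(0.4177,-0.9086)
member 3 (1-3): L=5.9060, (cx,cy)=(0.9983,-0.0581)
member 4 (2-3): L=6.9893, (cx,cy)=(0.3996,0.9167)
solve A·x = −loads:
  F[0-1] = +618.8187 N (tension)
  F[0-2] = +138.6837 N (tension)
  F[1-2] = -649.6418 N (compression)
  F[1-3] = +537.6083 N (tension)
  F[2-3] = -331.9759 N (compression)
  Rx@0 = -404.0400 N
  Ry@0 = -559.0372 N
  Ry@2 = +894.5772 N

537.608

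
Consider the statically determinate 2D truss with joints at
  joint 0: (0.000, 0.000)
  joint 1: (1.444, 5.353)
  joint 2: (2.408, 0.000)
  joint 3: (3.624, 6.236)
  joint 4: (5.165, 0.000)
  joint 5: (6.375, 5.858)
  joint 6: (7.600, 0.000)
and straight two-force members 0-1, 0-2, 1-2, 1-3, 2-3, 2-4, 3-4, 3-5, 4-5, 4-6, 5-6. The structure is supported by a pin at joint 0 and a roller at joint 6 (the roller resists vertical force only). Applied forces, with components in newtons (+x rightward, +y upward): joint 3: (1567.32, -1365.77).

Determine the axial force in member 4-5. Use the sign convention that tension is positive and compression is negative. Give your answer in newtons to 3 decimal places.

1868.314

N=7 nodes, M=11 members, R=3 reactions → 2N=14, M+R=14
member 0 (0-1): L=5.5443, (cx,cy)=(0.2604,0.9655)
member 1 (0-2): L=2.4080, (cx,cy)=(1.0000,0.0000)
member 2 (1-2): L=5.4391, (cx,cy)=(0.1772,-0.9842)
member 3 (1-3): L=2.3520, (cx,cy)=(0.9269,0.3754)
member 4 (2-3): L=6.3535, (cx,cy)=(0.1914,0.9815)
member 5 (2-4): L=2.7570, (cx,cy)=(1.0000,0.0000)
member 6 (3-4): L=6.4236, (cx,cy)=(0.2399,-0.9708)
member 7 (3-5): L=2.7768, (cx,cy)=(0.9907,-0.1361)
member 8 (4-5): L=5.9817, (cx,cy)=(0.2023,0.9793)
member 9 (4-6): L=2.4350, (cx,cy)=(1.0000,0.0000)
member 10 (5-6): L=5.9847, (cx,cy)=(0.2047,-0.9788)
solve A·x = −loads:
  F[0-1] = +591.9428 N (tension)
  F[0-2] = +1413.1511 N (tension)
  F[1-2] = -482.0921 N (compression)
  F[1-3] = +258.5220 N (tension)
  F[2-3] = +483.3961 N (tension)
  F[2-4] = +1235.1894 N (tension)
  F[3-4] = -1884.7268 N (compression)
  F[3-5] = -790.4058 N (compression)
  F[4-5] = +1868.3137 N (tension)
  F[4-6] = +405.1166 N (tension)
  F[5-6] = -1979.1889 N (compression)
  Rx@0 = -1567.3200 N
  Ry@0 = -571.5139 N
  Ry@6 = +1937.2839 N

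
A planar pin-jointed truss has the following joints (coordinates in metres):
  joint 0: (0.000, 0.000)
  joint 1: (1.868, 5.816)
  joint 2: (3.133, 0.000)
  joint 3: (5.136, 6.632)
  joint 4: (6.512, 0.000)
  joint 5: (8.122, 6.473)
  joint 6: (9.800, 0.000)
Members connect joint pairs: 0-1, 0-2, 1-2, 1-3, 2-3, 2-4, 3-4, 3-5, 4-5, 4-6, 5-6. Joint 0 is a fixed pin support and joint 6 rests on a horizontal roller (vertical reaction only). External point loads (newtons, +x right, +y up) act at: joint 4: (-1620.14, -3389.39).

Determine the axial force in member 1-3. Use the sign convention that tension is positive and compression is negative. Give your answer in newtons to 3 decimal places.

N=7 nodes, M=11 members, R=3 reactions → 2N=14, M+R=14
member 0 (0-1): L=6.1086, (cx,cy)=(0.3058,0.9521)
member 1 (0-2): L=3.1330, (cx,cy)=(1.0000,0.0000)
member 2 (1-2): L=5.9520, (cx,cy)=(0.2125,-0.9772)
member 3 (1-3): L=3.3683, (cx,cy)=(0.9702,0.2423)
member 4 (2-3): L=6.9279, (cx,cy)=(0.2891,0.9573)
member 5 (2-4): L=3.3790, (cx,cy)=(1.0000,0.0000)
member 6 (3-4): L=6.7732, (cx,cy)=(0.2032,-0.9791)
member 7 (3-5): L=2.9902, (cx,cy)=(0.9986,-0.0532)
member 8 (4-5): L=6.6702, (cx,cy)=(0.2414,0.9704)
member 9 (4-6): L=3.2880, (cx,cy)=(1.0000,0.0000)
member 10 (5-6): L=6.6870, (cx,cy)=(0.2509,-0.9680)
solve A·x = −loads:
  F[0-1] = -1194.3902 N (compression)
  F[0-2] = -1254.8988 N (compression)
  F[1-2] = +1015.2921 N (tension)
  F[1-3] = -598.8643 N (compression)
  F[2-3] = -1036.3568 N (compression)
  F[2-4] = -739.4810 N (compression)
  F[3-4] = +1222.7951 N (tension)
  F[3-5] = -1130.6723 N (compression)
  F[4-5] = +2258.8824 N (tension)
  F[4-6] = +583.8432 N (tension)
  F[5-6] = -2326.6597 N (compression)
  Rx@0 = +1620.1400 N
  Ry@0 = +1137.1749 N
  Ry@6 = +2252.2151 N

-598.864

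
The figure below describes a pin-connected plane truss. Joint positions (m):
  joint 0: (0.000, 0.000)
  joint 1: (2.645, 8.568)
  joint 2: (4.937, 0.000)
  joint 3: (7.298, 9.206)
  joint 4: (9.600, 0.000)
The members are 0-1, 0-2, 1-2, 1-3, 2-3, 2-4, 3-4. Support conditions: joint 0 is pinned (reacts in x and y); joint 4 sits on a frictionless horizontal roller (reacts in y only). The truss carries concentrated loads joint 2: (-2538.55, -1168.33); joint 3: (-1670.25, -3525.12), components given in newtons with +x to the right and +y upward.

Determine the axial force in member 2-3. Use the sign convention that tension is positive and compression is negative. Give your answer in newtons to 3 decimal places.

N=5 nodes, M=7 members, R=3 reactions → 2N=10, M+R=10
member 0 (0-1): L=8.9670, (cx,cy)=(0.2950,0.9555)
member 1 (0-2): L=4.9370, (cx,cy)=(1.0000,0.0000)
member 2 (1-2): L=8.8693, (cx,cy)=(0.2584,-0.9660)
member 3 (1-3): L=4.6965, (cx,cy)=(0.9907,0.1358)
member 4 (2-3): L=9.5039, (cx,cy)=(0.2484,0.9687)
member 5 (2-4): L=4.6630, (cx,cy)=(1.0000,0.0000)
member 6 (3-4): L=9.4894, (cx,cy)=(0.2426,-0.9701)
solve A·x = −loads:
  F[0-1] = -3154.8584 N (compression)
  F[0-2] = -3278.2075 N (compression)
  F[1-2] = +2882.6613 N (tension)
  F[1-3] = -1691.2085 N (compression)
  F[2-3] = -1668.7267 N (compression)
  F[2-4] = +419.8321 N (tension)
  F[3-4] = -1730.6581 N (compression)
  Rx@0 = +4208.8000 N
  Ry@0 = +3014.4865 N
  Ry@4 = +1678.9635 N

-1668.727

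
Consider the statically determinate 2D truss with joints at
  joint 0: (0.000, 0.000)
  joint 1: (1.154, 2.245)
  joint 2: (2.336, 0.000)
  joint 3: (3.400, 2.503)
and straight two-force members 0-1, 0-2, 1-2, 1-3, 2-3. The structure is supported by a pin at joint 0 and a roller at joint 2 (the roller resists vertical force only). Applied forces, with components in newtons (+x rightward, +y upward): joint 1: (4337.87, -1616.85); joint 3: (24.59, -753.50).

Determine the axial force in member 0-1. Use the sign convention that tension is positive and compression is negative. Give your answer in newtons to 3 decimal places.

N=4 nodes, M=5 members, R=3 reactions → 2N=8, M+R=8
member 0 (0-1): L=2.5242, (cx,cy)=(0.4572,0.8894)
member 1 (0-2): L=2.3360, (cx,cy)=(1.0000,0.0000)
member 2 (1-2): L=2.5372, (cx,cy)=(0.4659,-0.8848)
member 3 (1-3): L=2.2608, (cx,cy)=(0.9935,0.1141)
member 4 (2-3): L=2.7198, (cx,cy)=(0.3912,0.9203)
solve A·x = −loads:
  F[0-1] = +4183.0528 N (tension)
  F[0-2] = +2450.0980 N (tension)
  F[1-2] = -5984.6546 N (compression)
  F[1-3] = +364.9857 N (tension)
  F[2-3] = -864.0132 N (compression)
  Rx@0 = -4362.4600 N
  Ry@0 = -3720.3229 N
  Ry@2 = +6090.6729 N

4183.053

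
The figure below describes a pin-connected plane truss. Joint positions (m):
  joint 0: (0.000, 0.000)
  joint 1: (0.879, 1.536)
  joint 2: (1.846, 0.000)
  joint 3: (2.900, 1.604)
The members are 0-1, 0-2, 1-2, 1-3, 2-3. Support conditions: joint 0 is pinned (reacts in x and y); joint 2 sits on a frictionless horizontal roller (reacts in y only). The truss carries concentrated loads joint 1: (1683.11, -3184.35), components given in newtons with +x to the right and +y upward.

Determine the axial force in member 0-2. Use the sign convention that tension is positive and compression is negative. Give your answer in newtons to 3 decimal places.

1836.254

N=4 nodes, M=5 members, R=3 reactions → 2N=8, M+R=8
member 0 (0-1): L=1.7697, (cx,cy)=(0.4967,0.8679)
member 1 (0-2): L=1.8460, (cx,cy)=(1.0000,0.0000)
member 2 (1-2): L=1.8150, (cx,cy)=(0.5328,-0.8463)
member 3 (1-3): L=2.0221, (cx,cy)=(0.9994,0.0336)
member 4 (2-3): L=1.9193, (cx,cy)=(0.5492,0.8357)
solve A·x = −loads:
  F[0-1] = -308.3322 N (compression)
  F[0-2] = +1836.2544 N (tension)
  F[1-2] = -3446.6213 N (compression)
  F[1-3] = +0.0000 N (tension)
  F[2-3] = -0.0000 N (compression)
  Rx@0 = -1683.1100 N
  Ry@0 = +267.6108 N
  Ry@2 = +2916.7392 N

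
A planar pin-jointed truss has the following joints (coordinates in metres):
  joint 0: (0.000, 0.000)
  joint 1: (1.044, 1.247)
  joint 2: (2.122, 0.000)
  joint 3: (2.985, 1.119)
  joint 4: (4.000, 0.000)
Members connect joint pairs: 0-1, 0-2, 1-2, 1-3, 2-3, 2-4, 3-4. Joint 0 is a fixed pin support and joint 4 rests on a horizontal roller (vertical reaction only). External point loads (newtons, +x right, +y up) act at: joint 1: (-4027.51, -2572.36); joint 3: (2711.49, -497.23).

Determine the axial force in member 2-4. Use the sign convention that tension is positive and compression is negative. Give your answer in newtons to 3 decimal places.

N=5 nodes, M=7 members, R=3 reactions → 2N=10, M+R=10
member 0 (0-1): L=1.6263, (cx,cy)=(0.6419,0.7668)
member 1 (0-2): L=2.1220, (cx,cy)=(1.0000,0.0000)
member 2 (1-2): L=1.6484, (cx,cy)=(0.6540,-0.7565)
member 3 (1-3): L=1.9452, (cx,cy)=(0.9978,-0.0658)
member 4 (2-3): L=1.4131, (cx,cy)=(0.6107,0.7919)
member 5 (2-4): L=1.8780, (cx,cy)=(1.0000,0.0000)
member 6 (3-4): L=1.5108, (cx,cy)=(0.6718,-0.7407)
solve A·x = −loads:
  F[0-1] = -3292.0219 N (compression)
  F[0-2] = +797.2495 N (tension)
  F[1-2] = -244.4865 N (compression)
  F[1-3] = +2078.6356 N (tension)
  F[2-3] = +233.5718 N (tension)
  F[2-4] = +494.7167 N (tension)
  F[3-4] = -736.3514 N (compression)
  Rx@0 = +1316.0200 N
  Ry@0 = +2524.1831 N
  Ry@4 = +545.4069 N

494.717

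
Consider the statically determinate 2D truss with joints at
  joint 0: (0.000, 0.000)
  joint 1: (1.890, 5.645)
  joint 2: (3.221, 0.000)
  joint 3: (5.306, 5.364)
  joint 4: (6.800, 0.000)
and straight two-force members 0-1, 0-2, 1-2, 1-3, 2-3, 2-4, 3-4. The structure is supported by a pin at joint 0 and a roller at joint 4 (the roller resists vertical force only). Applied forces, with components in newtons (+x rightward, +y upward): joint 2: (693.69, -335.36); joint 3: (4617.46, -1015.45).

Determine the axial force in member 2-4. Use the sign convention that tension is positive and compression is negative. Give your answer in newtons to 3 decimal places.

1279.415

N=5 nodes, M=7 members, R=3 reactions → 2N=10, M+R=10
member 0 (0-1): L=5.9530, (cx,cy)=(0.3175,0.9483)
member 1 (0-2): L=3.2210, (cx,cy)=(1.0000,0.0000)
member 2 (1-2): L=5.7998, (cx,cy)=(0.2295,-0.9733)
member 3 (1-3): L=3.4275, (cx,cy)=(0.9966,-0.0820)
member 4 (2-3): L=5.7550, (cx,cy)=(0.3623,0.9321)
member 5 (2-4): L=3.5790, (cx,cy)=(1.0000,0.0000)
member 6 (3-4): L=5.5682, (cx,cy)=(0.2683,-0.9633)
solve A·x = −loads:
  F[0-1] = +3419.6785 N (tension)
  F[0-2] = +4225.4453 N (tension)
  F[1-2] = -3491.1444 N (compression)
  F[1-3] = +1893.2641 N (tension)
  F[2-3] = +4005.4449 N (tension)
  F[2-4] = +1279.4152 N (tension)
  F[3-4] = -4768.4089 N (compression)
  Rx@0 = -5311.1500 N
  Ry@0 = -3242.7529 N
  Ry@4 = +4593.5629 N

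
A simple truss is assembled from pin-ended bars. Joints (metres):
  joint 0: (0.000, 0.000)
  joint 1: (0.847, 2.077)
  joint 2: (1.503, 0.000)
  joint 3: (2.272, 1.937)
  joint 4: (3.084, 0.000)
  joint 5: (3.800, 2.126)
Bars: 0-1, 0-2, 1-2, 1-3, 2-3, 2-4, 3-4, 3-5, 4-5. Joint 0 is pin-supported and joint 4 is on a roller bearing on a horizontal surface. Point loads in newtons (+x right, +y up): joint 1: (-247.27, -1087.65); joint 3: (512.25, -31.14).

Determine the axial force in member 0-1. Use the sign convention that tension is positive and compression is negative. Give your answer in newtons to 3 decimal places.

-693.254

N=6 nodes, M=9 members, R=3 reactions → 2N=12, M+R=12
member 0 (0-1): L=2.2431, (cx,cy)=(0.3776,0.9260)
member 1 (0-2): L=1.5030, (cx,cy)=(1.0000,0.0000)
member 2 (1-2): L=2.1781, (cx,cy)=(0.3012,-0.9536)
member 3 (1-3): L=1.4319, (cx,cy)=(0.9952,-0.0978)
member 4 (2-3): L=2.0841, (cx,cy)=(0.3690,0.9294)
member 5 (2-4): L=1.5810, (cx,cy)=(1.0000,0.0000)
member 6 (3-4): L=2.1003, (cx,cy)=(0.3866,-0.9222)
member 7 (3-5): L=1.5396, (cx,cy)=(0.9924,0.1228)
member 8 (4-5): L=2.2433, (cx,cy)=(0.3192,0.9477)
solve A·x = −loads:
  F[0-1] = -693.2542 N (compression)
  F[0-2] = +526.7586 N (tension)
  F[1-2] = -480.8496 N (compression)
  F[1-3] = +130.9388 N (tension)
  F[2-3] = +493.3363 N (tension)
  F[2-4] = +199.9023 N (tension)
  F[3-4] = -517.0657 N (compression)
  F[3-5] = -0.0000 N (compression)
  F[4-5] = +0.0000 N (tension)
  Rx@0 = -264.9800 N
  Ry@0 = +641.9294 N
  Ry@4 = +476.8606 N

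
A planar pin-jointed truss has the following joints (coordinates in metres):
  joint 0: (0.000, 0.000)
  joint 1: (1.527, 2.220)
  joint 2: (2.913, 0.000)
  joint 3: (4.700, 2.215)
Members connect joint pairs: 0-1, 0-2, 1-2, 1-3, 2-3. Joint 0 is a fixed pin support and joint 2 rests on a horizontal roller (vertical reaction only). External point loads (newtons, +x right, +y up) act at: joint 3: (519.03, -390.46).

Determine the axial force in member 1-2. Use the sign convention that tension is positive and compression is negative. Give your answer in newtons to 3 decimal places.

N=4 nodes, M=5 members, R=3 reactions → 2N=8, M+R=8
member 0 (0-1): L=2.6945, (cx,cy)=(0.5667,0.8239)
member 1 (0-2): L=2.9130, (cx,cy)=(1.0000,0.0000)
member 2 (1-2): L=2.6171, (cx,cy)=(0.5296,-0.8483)
member 3 (1-3): L=3.1730, (cx,cy)=(1.0000,-0.0016)
member 4 (2-3): L=2.8460, (cx,cy)=(0.6279,0.7783)
solve A·x = −loads:
  F[0-1] = +769.7336 N (tension)
  F[0-2] = +82.8082 N (tension)
  F[1-2] = -749.1907 N (compression)
  F[1-3] = +832.9843 N (tension)
  F[2-3] = -500.0023 N (compression)
  Rx@0 = -519.0300 N
  Ry@0 = -634.1927 N
  Ry@2 = +1024.6527 N

-749.191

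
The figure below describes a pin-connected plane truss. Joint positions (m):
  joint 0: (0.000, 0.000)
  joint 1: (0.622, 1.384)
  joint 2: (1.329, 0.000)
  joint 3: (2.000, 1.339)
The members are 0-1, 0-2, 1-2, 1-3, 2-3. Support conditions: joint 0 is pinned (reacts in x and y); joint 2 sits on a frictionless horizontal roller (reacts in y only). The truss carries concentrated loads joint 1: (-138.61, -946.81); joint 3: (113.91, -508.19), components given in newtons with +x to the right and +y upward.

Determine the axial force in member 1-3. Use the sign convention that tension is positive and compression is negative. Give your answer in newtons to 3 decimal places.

362.833

N=4 nodes, M=5 members, R=3 reactions → 2N=8, M+R=8
member 0 (0-1): L=1.5173, (cx,cy)=(0.4099,0.9121)
member 1 (0-2): L=1.3290, (cx,cy)=(1.0000,0.0000)
member 2 (1-2): L=1.5541, (cx,cy)=(0.4549,-0.8905)
member 3 (1-3): L=1.3787, (cx,cy)=(0.9995,-0.0326)
member 4 (2-3): L=1.4977, (cx,cy)=(0.4480,0.8940)
solve A·x = −loads:
  F[0-1] = -303.3395 N (compression)
  F[0-2] = +99.6468 N (tension)
  F[1-2] = -765.8005 N (compression)
  F[1-3] = +362.8332 N (tension)
  F[2-3] = -555.1824 N (compression)
  Rx@0 = +24.7000 N
  Ry@0 = +276.6817 N
  Ry@2 = +1178.3183 N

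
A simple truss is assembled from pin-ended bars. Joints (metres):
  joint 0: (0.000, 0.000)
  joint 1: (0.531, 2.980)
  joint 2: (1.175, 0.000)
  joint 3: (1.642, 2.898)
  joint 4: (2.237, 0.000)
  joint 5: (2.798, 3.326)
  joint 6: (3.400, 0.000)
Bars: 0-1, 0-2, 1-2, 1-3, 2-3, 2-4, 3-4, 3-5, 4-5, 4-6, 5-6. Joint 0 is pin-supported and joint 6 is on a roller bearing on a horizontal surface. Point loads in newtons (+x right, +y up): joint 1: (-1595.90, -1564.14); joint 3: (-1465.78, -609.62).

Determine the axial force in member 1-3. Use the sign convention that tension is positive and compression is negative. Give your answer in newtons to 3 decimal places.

N=7 nodes, M=11 members, R=3 reactions → 2N=14, M+R=14
member 0 (0-1): L=3.0269, (cx,cy)=(0.1754,0.9845)
member 1 (0-2): L=1.1750, (cx,cy)=(1.0000,0.0000)
member 2 (1-2): L=3.0488, (cx,cy)=(0.2112,-0.9774)
member 3 (1-3): L=1.1140, (cx,cy)=(0.9973,-0.0736)
member 4 (2-3): L=2.9354, (cx,cy)=(0.1591,0.9873)
member 5 (2-4): L=1.0620, (cx,cy)=(1.0000,0.0000)
member 6 (3-4): L=2.9585, (cx,cy)=(0.2011,-0.9796)
member 7 (3-5): L=1.2327, (cx,cy)=(0.9378,0.3472)
member 8 (4-5): L=3.3730, (cx,cy)=(0.1663,0.9861)
member 9 (4-6): L=1.1630, (cx,cy)=(1.0000,0.0000)
member 10 (5-6): L=3.3800, (cx,cy)=(0.1781,-0.9840)
solve A·x = −loads:
  F[0-1] = -4350.6551 N (compression)
  F[0-2] = -2298.4675 N (compression)
  F[1-2] = +2763.0111 N (tension)
  F[1-3] = +249.7309 N (tension)
  F[2-3] = -2735.5075 N (compression)
  F[2-4] = -1279.6328 N (compression)
  F[3-4] = +2450.7880 N (tension)
  F[3-5] = +838.9245 N (tension)
  F[4-5] = -2434.6212 N (compression)
  F[4-6] = -381.8028 N (compression)
  F[5-6] = +2143.7032 N (tension)
  Rx@0 = +3061.6800 N
  Ry@0 = +4283.1888 N
  Ry@6 = -2109.4288 N

249.731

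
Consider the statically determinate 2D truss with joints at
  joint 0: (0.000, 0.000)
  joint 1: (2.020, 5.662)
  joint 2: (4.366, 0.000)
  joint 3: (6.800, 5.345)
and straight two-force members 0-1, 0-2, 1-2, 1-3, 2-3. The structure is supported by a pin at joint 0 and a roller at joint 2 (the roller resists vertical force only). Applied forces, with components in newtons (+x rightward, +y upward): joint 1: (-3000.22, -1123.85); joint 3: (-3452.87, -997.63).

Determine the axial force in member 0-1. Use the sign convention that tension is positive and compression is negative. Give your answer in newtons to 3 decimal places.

-8669.738

N=4 nodes, M=5 members, R=3 reactions → 2N=8, M+R=8
member 0 (0-1): L=6.0115, (cx,cy)=(0.3360,0.9419)
member 1 (0-2): L=4.3660, (cx,cy)=(1.0000,0.0000)
member 2 (1-2): L=6.1288, (cx,cy)=(0.3828,-0.9238)
member 3 (1-3): L=4.7905, (cx,cy)=(0.9978,-0.0662)
member 4 (2-3): L=5.8731, (cx,cy)=(0.4144,0.9101)
solve A·x = −loads:
  F[0-1] = -8669.7376 N (compression)
  F[0-2] = -3539.8827 N (compression)
  F[1-2] = +7831.2590 N (tension)
  F[1-3] = -2917.0624 N (compression)
  F[2-3] = -1308.3015 N (compression)
  Rx@0 = +6453.0900 N
  Ry@0 = +8165.6336 N
  Ry@2 = -6044.1536 N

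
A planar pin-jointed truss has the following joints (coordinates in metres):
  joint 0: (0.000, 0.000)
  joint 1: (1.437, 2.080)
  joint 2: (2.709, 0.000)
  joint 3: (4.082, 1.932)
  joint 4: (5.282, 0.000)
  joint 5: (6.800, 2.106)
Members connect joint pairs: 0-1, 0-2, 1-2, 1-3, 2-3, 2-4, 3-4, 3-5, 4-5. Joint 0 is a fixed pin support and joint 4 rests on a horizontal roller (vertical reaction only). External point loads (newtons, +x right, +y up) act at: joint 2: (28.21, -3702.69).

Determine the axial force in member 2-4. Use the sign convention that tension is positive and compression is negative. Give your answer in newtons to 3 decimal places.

N=6 nodes, M=9 members, R=3 reactions → 2N=12, M+R=12
member 0 (0-1): L=2.5281, (cx,cy)=(0.5684,0.8227)
member 1 (0-2): L=2.7090, (cx,cy)=(1.0000,0.0000)
member 2 (1-2): L=2.4381, (cx,cy)=(0.5217,-0.8531)
member 3 (1-3): L=2.6491, (cx,cy)=(0.9984,-0.0559)
member 4 (2-3): L=2.3702, (cx,cy)=(0.5793,0.8151)
member 5 (2-4): L=2.5730, (cx,cy)=(1.0000,0.0000)
member 6 (3-4): L=2.2743, (cx,cy)=(0.5276,-0.8495)
member 7 (3-5): L=2.7236, (cx,cy)=(0.9980,0.0639)
member 8 (4-5): L=2.5961, (cx,cy)=(0.5847,0.8112)
solve A·x = −loads:
  F[0-1] = -2192.2615 N (compression)
  F[0-2] = +1274.3079 N (tension)
  F[1-2] = +2273.7469 N (tension)
  F[1-3] = -2436.1515 N (compression)
  F[2-3] = +2162.7426 N (tension)
  F[2-4] = +1179.5112 N (tension)
  F[3-4] = -2235.5083 N (compression)
  F[3-5] = +0.0000 N (tension)
  F[4-5] = -0.0000 N (compression)
  Rx@0 = -28.2100 N
  Ry@0 = +1803.6769 N
  Ry@4 = +1899.0131 N

1179.511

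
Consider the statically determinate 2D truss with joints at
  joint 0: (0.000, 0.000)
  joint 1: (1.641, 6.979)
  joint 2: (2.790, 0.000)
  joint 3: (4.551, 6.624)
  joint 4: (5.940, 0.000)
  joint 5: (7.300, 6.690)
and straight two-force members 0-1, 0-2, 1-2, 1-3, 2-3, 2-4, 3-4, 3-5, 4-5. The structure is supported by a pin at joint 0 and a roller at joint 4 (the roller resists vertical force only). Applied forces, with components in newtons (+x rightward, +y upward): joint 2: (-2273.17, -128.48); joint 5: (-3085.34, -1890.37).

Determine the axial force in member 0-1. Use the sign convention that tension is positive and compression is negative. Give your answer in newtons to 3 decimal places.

N=6 nodes, M=9 members, R=3 reactions → 2N=12, M+R=12
member 0 (0-1): L=7.1693, (cx,cy)=(0.2289,0.9735)
member 1 (0-2): L=2.7900, (cx,cy)=(1.0000,0.0000)
member 2 (1-2): L=7.0730, (cx,cy)=(0.1624,-0.9867)
member 3 (1-3): L=2.9316, (cx,cy)=(0.9926,-0.1211)
member 4 (2-3): L=6.8541, (cx,cy)=(0.2569,0.9664)
member 5 (2-4): L=3.1500, (cx,cy)=(1.0000,0.0000)
member 6 (3-4): L=6.7681, (cx,cy)=(0.2052,-0.9787)
member 7 (3-5): L=2.7498, (cx,cy)=(0.9997,0.0240)
member 8 (4-5): L=6.8268, (cx,cy)=(0.1992,0.9800)
solve A·x = −loads:
  F[0-1] = -3195.0469 N (compression)
  F[0-2] = -4627.1906 N (compression)
  F[1-2] = +3308.9706 N (tension)
  F[1-3] = -1278.2682 N (compression)
  F[2-3] = -3245.4852 N (compression)
  F[2-4] = -982.6259 N (compression)
  F[3-4] = +2980.0099 N (tension)
  F[3-5] = -2715.0794 N (compression)
  F[4-5] = -1862.5357 N (compression)
  Rx@0 = +5358.5100 N
  Ry@0 = +3110.2245 N
  Ry@4 = -1091.3745 N

-3195.047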